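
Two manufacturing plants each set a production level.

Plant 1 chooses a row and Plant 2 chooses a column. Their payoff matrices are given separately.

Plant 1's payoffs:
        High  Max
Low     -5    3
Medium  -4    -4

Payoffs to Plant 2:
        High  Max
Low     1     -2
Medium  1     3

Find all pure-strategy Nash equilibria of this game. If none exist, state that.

(Low, High): Plant 1 can switch to Medium (-5 → -4). Not NE.
(Low, Max): Plant 2 can switch to High (-2 → 1). Not NE.
(Medium, High): Plant 2 can switch to Max (1 → 3). Not NE.
(Medium, Max): Plant 1 can switch to Low (-4 → 3). Not NE.

This game has no pure Nash equilibrium.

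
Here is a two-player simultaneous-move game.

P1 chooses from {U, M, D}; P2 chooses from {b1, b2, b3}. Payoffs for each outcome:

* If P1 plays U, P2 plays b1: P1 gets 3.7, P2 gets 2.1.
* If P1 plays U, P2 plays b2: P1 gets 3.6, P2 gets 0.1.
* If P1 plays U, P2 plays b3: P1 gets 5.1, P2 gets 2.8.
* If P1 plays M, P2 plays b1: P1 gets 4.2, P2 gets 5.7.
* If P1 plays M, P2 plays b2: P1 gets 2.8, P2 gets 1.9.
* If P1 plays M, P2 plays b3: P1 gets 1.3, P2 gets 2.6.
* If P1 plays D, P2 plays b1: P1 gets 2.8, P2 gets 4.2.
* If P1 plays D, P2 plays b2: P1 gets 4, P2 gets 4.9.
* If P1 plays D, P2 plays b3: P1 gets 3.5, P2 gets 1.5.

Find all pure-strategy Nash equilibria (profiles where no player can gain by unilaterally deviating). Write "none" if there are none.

Pure-strategy Nash equilibria: (U, b3) and (M, b1) and (D, b2)

(U, b1): P1 can switch to M (3.7 → 4.2). Not NE.
(U, b2): P1 can switch to D (3.6 → 4). Not NE.
(U, b3): P1 gets 5.1, best alternative 3.5; P2 gets 2.8, best alternative 2.1. No profitable deviation — NE.
(M, b1): P1 gets 4.2, best alternative 3.7; P2 gets 5.7, best alternative 2.6. No profitable deviation — NE.
(M, b2): P1 can switch to U (2.8 → 3.6). Not NE.
(M, b3): P1 can switch to U (1.3 → 5.1). Not NE.
(D, b1): P1 can switch to U (2.8 → 3.7). Not NE.
(D, b2): P1 gets 4, best alternative 3.6; P2 gets 4.9, best alternative 4.2. No profitable deviation — NE.
(D, b3): P1 can switch to U (3.5 → 5.1). Not NE.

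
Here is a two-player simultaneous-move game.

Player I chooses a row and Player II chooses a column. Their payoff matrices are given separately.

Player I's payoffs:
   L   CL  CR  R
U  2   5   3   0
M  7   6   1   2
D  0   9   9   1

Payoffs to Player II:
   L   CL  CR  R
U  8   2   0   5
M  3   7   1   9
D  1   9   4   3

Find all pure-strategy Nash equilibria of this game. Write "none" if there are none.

Player I against L: payoffs 2, 7, 0 → best response M.
Player I against CL: payoffs 5, 6, 9 → best response D.
Player I against CR: payoffs 3, 1, 9 → best response D.
Player I against R: payoffs 0, 2, 1 → best response M.
Player II against U: payoffs 8, 2, 0, 5 → best response L.
Player II against M: payoffs 3, 7, 1, 9 → best response R.
Player II against D: payoffs 1, 9, 4, 3 → best response CL.
Mutual best responses: (M, R); (D, CL).

The pure Nash equilibria are (M, R); (D, CL).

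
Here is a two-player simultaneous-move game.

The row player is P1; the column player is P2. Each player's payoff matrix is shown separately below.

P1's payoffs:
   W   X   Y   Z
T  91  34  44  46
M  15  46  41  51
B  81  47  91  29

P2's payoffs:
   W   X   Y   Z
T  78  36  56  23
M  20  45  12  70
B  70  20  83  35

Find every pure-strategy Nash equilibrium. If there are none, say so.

(T, W) and (M, Z) and (B, Y)

(T, W): P1 gets 91, best alternative 81; P2 gets 78, best alternative 56. No profitable deviation — NE.
(T, X): P1 can switch to M (34 → 46). Not NE.
(T, Y): P1 can switch to B (44 → 91). Not NE.
(T, Z): P1 can switch to M (46 → 51). Not NE.
(M, W): P1 can switch to T (15 → 91). Not NE.
(M, X): P1 can switch to B (46 → 47). Not NE.
(M, Y): P1 can switch to T (41 → 44). Not NE.
(M, Z): P1 gets 51, best alternative 46; P2 gets 70, best alternative 45. No profitable deviation — NE.
(B, W): P1 can switch to T (81 → 91). Not NE.
(B, X): P2 can switch to W (20 → 70). Not NE.
(B, Y): P1 gets 91, best alternative 44; P2 gets 83, best alternative 70. No profitable deviation — NE.
(The remaining 1 profile has a profitable deviation by the same check.)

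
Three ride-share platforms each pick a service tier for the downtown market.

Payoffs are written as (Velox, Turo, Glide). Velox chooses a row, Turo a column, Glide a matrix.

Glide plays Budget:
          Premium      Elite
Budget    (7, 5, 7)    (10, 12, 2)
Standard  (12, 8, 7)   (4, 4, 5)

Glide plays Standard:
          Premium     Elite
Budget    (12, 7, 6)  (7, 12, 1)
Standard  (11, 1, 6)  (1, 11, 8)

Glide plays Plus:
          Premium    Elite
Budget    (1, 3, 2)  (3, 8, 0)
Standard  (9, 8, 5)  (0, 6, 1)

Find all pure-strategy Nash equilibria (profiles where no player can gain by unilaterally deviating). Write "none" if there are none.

(Budget, Premium, Budget): Velox can switch to Standard (7 → 12). Not NE.
(Budget, Premium, Standard): Turo can switch to Elite (7 → 12). Not NE.
(Budget, Premium, Plus): Velox can switch to Standard (1 → 9). Not NE.
(Budget, Elite, Budget): Velox gets 10, best alternative 4; Turo gets 12, best alternative 5; Glide gets 2, best alternative 1. No profitable deviation — NE.
(Budget, Elite, Standard): Glide can switch to Budget (1 → 2). Not NE.
(Budget, Elite, Plus): Glide can switch to Budget (0 → 2). Not NE.
(Standard, Premium, Budget): Velox gets 12, best alternative 7; Turo gets 8, best alternative 4; Glide gets 7, best alternative 6. No profitable deviation — NE.
(Standard, Premium, Standard): Velox can switch to Budget (11 → 12). Not NE.
(The remaining 4 profiles each have a profitable deviation by the same check.)

Pure-strategy Nash equilibria: (Budget, Elite, Budget), (Standard, Premium, Budget)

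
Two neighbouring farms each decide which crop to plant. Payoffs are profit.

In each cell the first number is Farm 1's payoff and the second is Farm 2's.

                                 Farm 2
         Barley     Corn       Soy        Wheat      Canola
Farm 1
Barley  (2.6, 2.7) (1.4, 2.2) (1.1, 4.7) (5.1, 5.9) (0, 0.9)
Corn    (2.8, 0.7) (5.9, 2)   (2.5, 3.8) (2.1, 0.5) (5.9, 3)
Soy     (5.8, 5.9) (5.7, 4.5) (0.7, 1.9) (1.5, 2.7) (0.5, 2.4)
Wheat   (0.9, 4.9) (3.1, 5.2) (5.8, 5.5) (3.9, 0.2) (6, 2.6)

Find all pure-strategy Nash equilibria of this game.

The pure Nash equilibria are (Barley, Wheat) and (Soy, Barley) and (Wheat, Soy).

For each strategy profile, look for a profitable unilateral deviation.
(Barley, Barley): Farm 1 can switch to Corn (2.6 → 2.8). Not NE.
(Barley, Corn): Farm 1 can switch to Corn (1.4 → 5.9). Not NE.
(Barley, Soy): Farm 1 can switch to Corn (1.1 → 2.5). Not NE.
(Barley, Wheat): Farm 1 gets 5.1, best alternative 3.9; Farm 2 gets 5.9, best alternative 4.7. No profitable deviation — NE.
(Barley, Canola): Farm 1 can switch to Corn (0 → 5.9). Not NE.
(Corn, Barley): Farm 1 can switch to Soy (2.8 → 5.8). Not NE.
(Corn, Corn): Farm 2 can switch to Soy (2 → 3.8). Not NE.
(Corn, Soy): Farm 1 can switch to Wheat (2.5 → 5.8). Not NE.
(Corn, Wheat): Farm 1 can switch to Barley (2.1 → 5.1). Not NE.
(Soy, Barley): Farm 1 gets 5.8, best alternative 2.8; Farm 2 gets 5.9, best alternative 4.5. No profitable deviation — NE.
(Wheat, Soy): Farm 1 gets 5.8, best alternative 2.5; Farm 2 gets 5.5, best alternative 5.2. No profitable deviation — NE.
(The remaining 9 profiles each have a profitable deviation by the same check.)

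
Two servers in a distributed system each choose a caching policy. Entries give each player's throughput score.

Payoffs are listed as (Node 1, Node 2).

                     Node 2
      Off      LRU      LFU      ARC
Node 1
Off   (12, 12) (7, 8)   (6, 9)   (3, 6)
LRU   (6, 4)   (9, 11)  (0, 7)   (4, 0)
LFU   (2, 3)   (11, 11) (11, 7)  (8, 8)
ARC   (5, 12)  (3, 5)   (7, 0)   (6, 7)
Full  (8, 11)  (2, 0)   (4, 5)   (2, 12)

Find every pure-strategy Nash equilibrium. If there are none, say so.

For each player, find the best response to each opponent profile; mutual best responses are the pure NE.
Node 1 against Off: payoffs 12, 6, 2, 5, 8 → best response Off.
Node 1 against LRU: payoffs 7, 9, 11, 3, 2 → best response LFU.
Node 1 against LFU: payoffs 6, 0, 11, 7, 4 → best response LFU.
Node 1 against ARC: payoffs 3, 4, 8, 6, 2 → best response LFU.
Node 2 against Off: payoffs 12, 8, 9, 6 → best response Off.
Node 2 against LRU: payoffs 4, 11, 7, 0 → best response LRU.
Node 2 against LFU: payoffs 3, 11, 7, 8 → best response LRU.
Node 2 against ARC: payoffs 12, 5, 0, 7 → best response Off.
Node 2 against Full: payoffs 11, 0, 5, 12 → best response ARC.
Mutual best responses: (Off, Off); (LFU, LRU).

(Off, Off), (LFU, LRU)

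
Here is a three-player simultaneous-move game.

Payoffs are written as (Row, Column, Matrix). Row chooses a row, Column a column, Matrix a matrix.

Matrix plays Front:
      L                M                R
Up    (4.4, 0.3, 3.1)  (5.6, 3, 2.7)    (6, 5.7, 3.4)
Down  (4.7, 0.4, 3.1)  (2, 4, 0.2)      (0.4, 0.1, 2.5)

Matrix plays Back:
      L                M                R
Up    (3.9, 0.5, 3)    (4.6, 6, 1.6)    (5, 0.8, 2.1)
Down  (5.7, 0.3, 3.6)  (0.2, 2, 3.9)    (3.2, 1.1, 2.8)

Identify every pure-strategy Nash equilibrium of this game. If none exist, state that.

Pure NE: (Up, R, Front)

Row against (L, Front): payoffs 4.4, 4.7 → best response Down.
Row against (L, Back): payoffs 3.9, 5.7 → best response Down.
Row against (M, Front): payoffs 5.6, 2 → best response Up.
Row against (M, Back): payoffs 4.6, 0.2 → best response Up.
Row against (R, Front): payoffs 6, 0.4 → best response Up.
Row against (R, Back): payoffs 5, 3.2 → best response Up.
Column against (Up, Front): payoffs 0.3, 3, 5.7 → best response R.
Column against (Up, Back): payoffs 0.5, 6, 0.8 → best response M.
Column against (Down, Front): payoffs 0.4, 4, 0.1 → best response M.
Column against (Down, Back): payoffs 0.3, 2, 1.1 → best response M.
Matrix against (Up, L): payoffs 3.1, 3 → best response Front.
Matrix against (Up, M): payoffs 2.7, 1.6 → best response Front.
Matrix against (Up, R): payoffs 3.4, 2.1 → best response Front.
Matrix against (Down, L): payoffs 3.1, 3.6 → best response Back.
Matrix against (Down, M): payoffs 0.2, 3.9 → best response Back.
Matrix against (Down, R): payoffs 2.5, 2.8 → best response Back.
Mutual best responses: (Up, R, Front).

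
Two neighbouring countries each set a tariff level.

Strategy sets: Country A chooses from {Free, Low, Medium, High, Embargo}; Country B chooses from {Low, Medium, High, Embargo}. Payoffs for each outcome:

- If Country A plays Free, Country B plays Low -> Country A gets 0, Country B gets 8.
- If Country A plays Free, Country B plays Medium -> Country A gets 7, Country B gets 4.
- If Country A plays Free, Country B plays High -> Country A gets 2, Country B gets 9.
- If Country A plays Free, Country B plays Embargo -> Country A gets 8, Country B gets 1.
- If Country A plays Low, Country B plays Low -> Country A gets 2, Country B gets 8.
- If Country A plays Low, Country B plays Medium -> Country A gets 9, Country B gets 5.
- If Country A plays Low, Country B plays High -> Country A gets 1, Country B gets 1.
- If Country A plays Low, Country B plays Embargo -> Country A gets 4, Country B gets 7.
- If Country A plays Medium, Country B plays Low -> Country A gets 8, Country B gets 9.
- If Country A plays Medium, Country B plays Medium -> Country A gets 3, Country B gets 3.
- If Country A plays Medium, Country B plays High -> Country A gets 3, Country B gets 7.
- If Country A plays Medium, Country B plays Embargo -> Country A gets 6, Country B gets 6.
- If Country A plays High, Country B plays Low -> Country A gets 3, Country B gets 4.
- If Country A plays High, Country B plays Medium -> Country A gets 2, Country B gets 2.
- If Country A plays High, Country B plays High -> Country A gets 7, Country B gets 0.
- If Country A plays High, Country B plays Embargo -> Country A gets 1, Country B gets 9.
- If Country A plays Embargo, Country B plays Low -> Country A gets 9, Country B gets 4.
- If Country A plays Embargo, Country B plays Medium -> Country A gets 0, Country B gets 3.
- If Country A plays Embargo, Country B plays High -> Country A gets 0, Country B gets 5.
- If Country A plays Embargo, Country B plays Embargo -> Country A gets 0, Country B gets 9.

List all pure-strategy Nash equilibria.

none

For each player, find the best response to each opponent profile; mutual best responses are the pure NE.
Country A against Low: payoffs 0, 2, 8, 3, 9 → best response Embargo.
Country A against Medium: payoffs 7, 9, 3, 2, 0 → best response Low.
Country A against High: payoffs 2, 1, 3, 7, 0 → best response High.
Country A against Embargo: payoffs 8, 4, 6, 1, 0 → best response Free.
Country B against Free: payoffs 8, 4, 9, 1 → best response High.
Country B against Low: payoffs 8, 5, 1, 7 → best response Low.
Country B against Medium: payoffs 9, 3, 7, 6 → best response Low.
Country B against High: payoffs 4, 2, 0, 9 → best response Embargo.
Country B against Embargo: payoffs 4, 3, 5, 9 → best response Embargo.
No profile is a mutual best response for all players.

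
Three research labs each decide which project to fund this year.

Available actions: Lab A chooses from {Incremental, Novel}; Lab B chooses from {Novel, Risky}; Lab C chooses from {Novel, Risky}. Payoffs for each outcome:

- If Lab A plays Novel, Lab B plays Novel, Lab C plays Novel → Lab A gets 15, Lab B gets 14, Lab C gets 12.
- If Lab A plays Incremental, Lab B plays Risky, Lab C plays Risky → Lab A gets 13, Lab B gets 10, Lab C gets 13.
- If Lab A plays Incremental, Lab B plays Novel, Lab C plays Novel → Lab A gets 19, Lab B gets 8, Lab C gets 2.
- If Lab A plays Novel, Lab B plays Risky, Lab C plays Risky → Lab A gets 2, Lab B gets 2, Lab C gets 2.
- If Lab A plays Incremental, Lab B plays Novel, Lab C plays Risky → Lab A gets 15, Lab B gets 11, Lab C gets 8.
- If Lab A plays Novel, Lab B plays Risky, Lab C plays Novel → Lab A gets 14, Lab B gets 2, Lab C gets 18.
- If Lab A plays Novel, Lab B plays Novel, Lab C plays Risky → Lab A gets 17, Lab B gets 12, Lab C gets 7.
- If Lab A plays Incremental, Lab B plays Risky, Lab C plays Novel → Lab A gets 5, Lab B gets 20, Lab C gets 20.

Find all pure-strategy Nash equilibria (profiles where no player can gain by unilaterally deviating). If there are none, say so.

For each player, find the best response to each opponent profile; mutual best responses are the pure NE.
Lab A against (Novel, Novel): payoffs 19, 15 → best response Incremental.
Lab A against (Novel, Risky): payoffs 15, 17 → best response Novel.
Lab A against (Risky, Novel): payoffs 5, 14 → best response Novel.
Lab A against (Risky, Risky): payoffs 13, 2 → best response Incremental.
Lab B against (Incremental, Novel): payoffs 8, 20 → best response Risky.
Lab B against (Incremental, Risky): payoffs 11, 10 → best response Novel.
Lab B against (Novel, Novel): payoffs 14, 2 → best response Novel.
Lab B against (Novel, Risky): payoffs 12, 2 → best response Novel.
Lab C against (Incremental, Novel): payoffs 2, 8 → best response Risky.
Lab C against (Incremental, Risky): payoffs 20, 13 → best response Novel.
Lab C against (Novel, Novel): payoffs 12, 7 → best response Novel.
Lab C against (Novel, Risky): payoffs 18, 2 → best response Novel.
No profile is a mutual best response for all players.

none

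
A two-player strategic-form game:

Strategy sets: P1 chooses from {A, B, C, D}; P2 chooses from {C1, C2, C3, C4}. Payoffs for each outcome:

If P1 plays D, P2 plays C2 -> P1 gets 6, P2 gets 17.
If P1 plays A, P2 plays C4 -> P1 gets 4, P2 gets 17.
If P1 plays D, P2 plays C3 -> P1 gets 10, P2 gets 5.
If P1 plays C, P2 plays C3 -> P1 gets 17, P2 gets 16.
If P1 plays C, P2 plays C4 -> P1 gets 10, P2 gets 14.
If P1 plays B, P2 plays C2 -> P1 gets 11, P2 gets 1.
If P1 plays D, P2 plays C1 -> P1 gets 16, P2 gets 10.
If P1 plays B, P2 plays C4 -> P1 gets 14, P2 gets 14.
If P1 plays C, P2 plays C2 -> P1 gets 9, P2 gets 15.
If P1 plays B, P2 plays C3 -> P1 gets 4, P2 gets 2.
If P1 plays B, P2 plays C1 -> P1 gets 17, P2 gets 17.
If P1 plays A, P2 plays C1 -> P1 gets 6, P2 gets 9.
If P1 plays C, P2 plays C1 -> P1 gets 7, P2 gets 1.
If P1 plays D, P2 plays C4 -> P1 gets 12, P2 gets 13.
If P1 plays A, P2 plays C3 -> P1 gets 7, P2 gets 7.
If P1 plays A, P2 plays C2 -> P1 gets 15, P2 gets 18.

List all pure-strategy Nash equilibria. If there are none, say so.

P1 against C1: payoffs 6, 17, 7, 16 → best response B.
P1 against C2: payoffs 15, 11, 9, 6 → best response A.
P1 against C3: payoffs 7, 4, 17, 10 → best response C.
P1 against C4: payoffs 4, 14, 10, 12 → best response B.
P2 against A: payoffs 9, 18, 7, 17 → best response C2.
P2 against B: payoffs 17, 1, 2, 14 → best response C1.
P2 against C: payoffs 1, 15, 16, 14 → best response C3.
P2 against D: payoffs 10, 17, 5, 13 → best response C2.
Mutual best responses: (A, C2); (B, C1); (C, C3).

(A, C2) and (B, C1) and (C, C3)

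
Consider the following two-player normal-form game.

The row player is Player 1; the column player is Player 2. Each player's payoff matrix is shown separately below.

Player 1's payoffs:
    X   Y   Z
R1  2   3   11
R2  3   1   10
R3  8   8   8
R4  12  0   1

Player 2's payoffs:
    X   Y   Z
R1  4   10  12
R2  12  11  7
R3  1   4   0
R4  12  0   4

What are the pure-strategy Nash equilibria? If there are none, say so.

(R1, X): Player 1 can switch to R2 (2 → 3). Not NE.
(R1, Y): Player 1 can switch to R3 (3 → 8). Not NE.
(R1, Z): Player 1 gets 11, best alternative 10; Player 2 gets 12, best alternative 10. No profitable deviation — NE.
(R2, X): Player 1 can switch to R3 (3 → 8). Not NE.
(R2, Y): Player 1 can switch to R1 (1 → 3). Not NE.
(R2, Z): Player 1 can switch to R1 (10 → 11). Not NE.
(R3, X): Player 1 can switch to R4 (8 → 12). Not NE.
(R3, Y): Player 1 gets 8, best alternative 3; Player 2 gets 4, best alternative 1. No profitable deviation — NE.
(R3, Z): Player 1 can switch to R1 (8 → 11). Not NE.
(R4, X): Player 1 gets 12, best alternative 8; Player 2 gets 12, best alternative 4. No profitable deviation — NE.
(R4, Y): Player 1 can switch to R1 (0 → 3). Not NE.
(The remaining 1 profile has a profitable deviation by the same check.)

The pure Nash equilibria are (R1, Z) and (R3, Y) and (R4, X).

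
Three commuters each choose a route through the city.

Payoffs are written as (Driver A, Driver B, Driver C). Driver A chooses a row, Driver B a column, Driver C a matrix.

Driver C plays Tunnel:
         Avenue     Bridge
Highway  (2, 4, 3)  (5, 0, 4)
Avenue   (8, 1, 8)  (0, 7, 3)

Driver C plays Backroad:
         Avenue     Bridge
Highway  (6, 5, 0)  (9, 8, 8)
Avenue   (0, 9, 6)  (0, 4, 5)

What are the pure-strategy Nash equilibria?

Check each profile: it is a Nash equilibrium iff no player can strictly gain by switching unilaterally.
(Highway, Avenue, Tunnel): Driver A can switch to Avenue (2 → 8). Not NE.
(Highway, Avenue, Backroad): Driver B can switch to Bridge (5 → 8). Not NE.
(Highway, Bridge, Tunnel): Driver B can switch to Avenue (0 → 4). Not NE.
(Highway, Bridge, Backroad): Driver A gets 9, best alternative 0; Driver B gets 8, best alternative 5; Driver C gets 8, best alternative 4. No profitable deviation — NE.
(Avenue, Avenue, Tunnel): Driver B can switch to Bridge (1 → 7). Not NE.
(Avenue, Avenue, Backroad): Driver A can switch to Highway (0 → 6). Not NE.
(Avenue, Bridge, Tunnel): Driver A can switch to Highway (0 → 5). Not NE.
(The remaining 1 profile has a profitable deviation by the same check.)

Pure NE: (Highway, Bridge, Backroad)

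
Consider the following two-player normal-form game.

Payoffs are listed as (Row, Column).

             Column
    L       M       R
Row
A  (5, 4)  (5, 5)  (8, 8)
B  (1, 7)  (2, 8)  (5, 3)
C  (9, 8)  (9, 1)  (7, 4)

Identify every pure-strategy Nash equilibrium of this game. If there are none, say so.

(A, L): Row can switch to C (5 → 9). Not NE.
(A, M): Row can switch to C (5 → 9). Not NE.
(A, R): Row gets 8, best alternative 7; Column gets 8, best alternative 5. No profitable deviation — NE.
(B, L): Row can switch to A (1 → 5). Not NE.
(B, M): Row can switch to A (2 → 5). Not NE.
(B, R): Row can switch to A (5 → 8). Not NE.
(C, L): Row gets 9, best alternative 5; Column gets 8, best alternative 4. No profitable deviation — NE.
(C, M): Column can switch to L (1 → 8). Not NE.
(C, R): Row can switch to A (7 → 8). Not NE.

The pure Nash equilibria are (A, R) and (C, L).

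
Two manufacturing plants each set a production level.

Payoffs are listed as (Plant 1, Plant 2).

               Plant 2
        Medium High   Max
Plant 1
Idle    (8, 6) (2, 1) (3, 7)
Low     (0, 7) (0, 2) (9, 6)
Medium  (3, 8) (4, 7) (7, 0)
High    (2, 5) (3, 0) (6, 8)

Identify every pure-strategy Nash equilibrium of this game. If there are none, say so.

none

Plant 1 against Medium: payoffs 8, 0, 3, 2 → best response Idle.
Plant 1 against High: payoffs 2, 0, 4, 3 → best response Medium.
Plant 1 against Max: payoffs 3, 9, 7, 6 → best response Low.
Plant 2 against Idle: payoffs 6, 1, 7 → best response Max.
Plant 2 against Low: payoffs 7, 2, 6 → best response Medium.
Plant 2 against Medium: payoffs 8, 7, 0 → best response Medium.
Plant 2 against High: payoffs 5, 0, 8 → best response Max.
No profile is a mutual best response for all players.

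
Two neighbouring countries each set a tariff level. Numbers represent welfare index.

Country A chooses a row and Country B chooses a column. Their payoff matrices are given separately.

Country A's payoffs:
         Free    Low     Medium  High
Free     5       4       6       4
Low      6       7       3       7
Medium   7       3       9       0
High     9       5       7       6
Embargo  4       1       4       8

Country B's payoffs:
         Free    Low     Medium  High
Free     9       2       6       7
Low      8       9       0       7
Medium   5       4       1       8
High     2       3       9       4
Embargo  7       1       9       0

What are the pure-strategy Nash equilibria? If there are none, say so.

For each strategy profile, look for a profitable unilateral deviation.
(Free, Free): Country A can switch to Low (5 → 6). Not NE.
(Free, Low): Country A can switch to Low (4 → 7). Not NE.
(Free, Medium): Country A can switch to Medium (6 → 9). Not NE.
(Free, High): Country A can switch to Low (4 → 7). Not NE.
(Low, Free): Country A can switch to Medium (6 → 7). Not NE.
(Low, Low): Country A gets 7, best alternative 5; Country B gets 9, best alternative 8. No profitable deviation — NE.
(Low, Medium): Country A can switch to Free (3 → 6). Not NE.
(Low, High): Country A can switch to Embargo (7 → 8). Not NE.
(Medium, Free): Country A can switch to High (7 → 9). Not NE.
(The remaining 11 profiles each have a profitable deviation by the same check.)

Pure NE: (Low, Low)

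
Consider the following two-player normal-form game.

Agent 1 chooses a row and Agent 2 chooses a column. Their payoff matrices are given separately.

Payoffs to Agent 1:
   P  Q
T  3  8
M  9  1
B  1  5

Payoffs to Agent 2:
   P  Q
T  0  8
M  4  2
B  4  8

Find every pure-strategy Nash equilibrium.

(T, Q); (M, P)

(T, P): Agent 1 can switch to M (3 → 9). Not NE.
(T, Q): Agent 1 gets 8, best alternative 5; Agent 2 gets 8, best alternative 0. No profitable deviation — NE.
(M, P): Agent 1 gets 9, best alternative 3; Agent 2 gets 4, best alternative 2. No profitable deviation — NE.
(M, Q): Agent 1 can switch to T (1 → 8). Not NE.
(B, P): Agent 1 can switch to T (1 → 3). Not NE.
(B, Q): Agent 1 can switch to T (5 → 8). Not NE.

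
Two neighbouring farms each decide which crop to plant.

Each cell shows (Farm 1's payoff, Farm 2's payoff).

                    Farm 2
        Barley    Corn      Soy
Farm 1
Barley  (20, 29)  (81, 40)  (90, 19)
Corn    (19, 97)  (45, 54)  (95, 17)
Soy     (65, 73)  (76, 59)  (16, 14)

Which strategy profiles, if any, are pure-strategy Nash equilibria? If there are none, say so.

For each player, find the best response to each opponent profile; mutual best responses are the pure NE.
Farm 1 against Barley: payoffs 20, 19, 65 → best response Soy.
Farm 1 against Corn: payoffs 81, 45, 76 → best response Barley.
Farm 1 against Soy: payoffs 90, 95, 16 → best response Corn.
Farm 2 against Barley: payoffs 29, 40, 19 → best response Corn.
Farm 2 against Corn: payoffs 97, 54, 17 → best response Barley.
Farm 2 against Soy: payoffs 73, 59, 14 → best response Barley.
Mutual best responses: (Barley, Corn); (Soy, Barley).

(Barley, Corn); (Soy, Barley)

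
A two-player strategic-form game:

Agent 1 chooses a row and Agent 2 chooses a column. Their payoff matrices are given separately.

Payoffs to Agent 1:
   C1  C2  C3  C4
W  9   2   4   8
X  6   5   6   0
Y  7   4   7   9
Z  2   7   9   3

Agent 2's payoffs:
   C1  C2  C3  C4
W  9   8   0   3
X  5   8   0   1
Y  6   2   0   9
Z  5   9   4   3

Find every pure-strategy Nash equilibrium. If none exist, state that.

The pure Nash equilibria are (W, C1) and (Y, C4) and (Z, C2).

(W, C1): Agent 1 gets 9, best alternative 7; Agent 2 gets 9, best alternative 8. No profitable deviation — NE.
(W, C2): Agent 1 can switch to X (2 → 5). Not NE.
(W, C3): Agent 1 can switch to X (4 → 6). Not NE.
(W, C4): Agent 1 can switch to Y (8 → 9). Not NE.
(X, C1): Agent 1 can switch to W (6 → 9). Not NE.
(X, C2): Agent 1 can switch to Z (5 → 7). Not NE.
(X, C3): Agent 1 can switch to Y (6 → 7). Not NE.
(X, C4): Agent 1 can switch to W (0 → 8). Not NE.
(Y, C1): Agent 1 can switch to W (7 → 9). Not NE.
(Y, C4): Agent 1 gets 9, best alternative 8; Agent 2 gets 9, best alternative 6. No profitable deviation — NE.
(Z, C2): Agent 1 gets 7, best alternative 5; Agent 2 gets 9, best alternative 5. No profitable deviation — NE.
(The remaining 5 profiles each have a profitable deviation by the same check.)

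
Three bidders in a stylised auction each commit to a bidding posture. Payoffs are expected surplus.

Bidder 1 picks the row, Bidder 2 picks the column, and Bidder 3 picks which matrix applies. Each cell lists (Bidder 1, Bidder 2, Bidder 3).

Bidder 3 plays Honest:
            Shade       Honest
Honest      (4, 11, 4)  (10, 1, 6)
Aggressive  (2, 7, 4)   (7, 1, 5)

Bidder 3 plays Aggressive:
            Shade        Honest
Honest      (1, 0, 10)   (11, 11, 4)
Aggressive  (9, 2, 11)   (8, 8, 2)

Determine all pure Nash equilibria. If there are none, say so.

This game has no pure Nash equilibrium.

Mark each player's best response to every combination of opponents' strategies; a profile where every player is best-responding is a pure Nash equilibrium.
Bidder 1 against (Shade, Honest): payoffs 4, 2 → best response Honest.
Bidder 1 against (Shade, Aggressive): payoffs 1, 9 → best response Aggressive.
Bidder 1 against (Honest, Honest): payoffs 10, 7 → best response Honest.
Bidder 1 against (Honest, Aggressive): payoffs 11, 8 → best response Honest.
Bidder 2 against (Honest, Honest): payoffs 11, 1 → best response Shade.
Bidder 2 against (Honest, Aggressive): payoffs 0, 11 → best response Honest.
Bidder 2 against (Aggressive, Honest): payoffs 7, 1 → best response Shade.
Bidder 2 against (Aggressive, Aggressive): payoffs 2, 8 → best response Honest.
Bidder 3 against (Honest, Shade): payoffs 4, 10 → best response Aggressive.
Bidder 3 against (Honest, Honest): payoffs 6, 4 → best response Honest.
Bidder 3 against (Aggressive, Shade): payoffs 4, 11 → best response Aggressive.
Bidder 3 against (Aggressive, Honest): payoffs 5, 2 → best response Honest.
No profile is a mutual best response for all players.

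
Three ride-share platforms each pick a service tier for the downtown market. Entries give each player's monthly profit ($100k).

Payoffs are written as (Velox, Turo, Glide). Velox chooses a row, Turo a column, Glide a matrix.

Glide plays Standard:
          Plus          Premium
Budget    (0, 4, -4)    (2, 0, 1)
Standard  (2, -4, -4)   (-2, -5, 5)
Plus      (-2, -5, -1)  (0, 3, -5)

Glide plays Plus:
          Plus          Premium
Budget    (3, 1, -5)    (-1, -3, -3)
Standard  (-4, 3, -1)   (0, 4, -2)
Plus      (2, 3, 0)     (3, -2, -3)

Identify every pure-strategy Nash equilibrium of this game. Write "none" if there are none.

(Budget, Plus, Standard): Velox can switch to Standard (0 → 2). Not NE.
(Budget, Plus, Plus): Glide can switch to Standard (-5 → -4). Not NE.
(Budget, Premium, Standard): Turo can switch to Plus (0 → 4). Not NE.
(Budget, Premium, Plus): Velox can switch to Standard (-1 → 0). Not NE.
(Standard, Plus, Standard): Glide can switch to Plus (-4 → -1). Not NE.
(Standard, Plus, Plus): Velox can switch to Budget (-4 → 3). Not NE.
(Standard, Premium, Standard): Velox can switch to Budget (-2 → 2). Not NE.
(Standard, Premium, Plus): Velox can switch to Plus (0 → 3). Not NE.
(Plus, Plus, Standard): Velox can switch to Budget (-2 → 0). Not NE.
(Plus, Plus, Plus): Velox can switch to Budget (2 → 3). Not NE.
(The remaining 2 profiles each have a profitable deviation by the same check.)

none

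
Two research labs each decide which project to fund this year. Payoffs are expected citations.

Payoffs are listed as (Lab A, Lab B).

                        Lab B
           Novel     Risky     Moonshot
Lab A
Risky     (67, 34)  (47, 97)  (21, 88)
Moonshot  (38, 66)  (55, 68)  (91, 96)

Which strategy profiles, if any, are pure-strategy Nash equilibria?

The unique pure-strategy Nash equilibrium is (Moonshot, Moonshot).

Lab A against Novel: payoffs 67, 38 → best response Risky.
Lab A against Risky: payoffs 47, 55 → best response Moonshot.
Lab A against Moonshot: payoffs 21, 91 → best response Moonshot.
Lab B against Risky: payoffs 34, 97, 88 → best response Risky.
Lab B against Moonshot: payoffs 66, 68, 96 → best response Moonshot.
Mutual best responses: (Moonshot, Moonshot).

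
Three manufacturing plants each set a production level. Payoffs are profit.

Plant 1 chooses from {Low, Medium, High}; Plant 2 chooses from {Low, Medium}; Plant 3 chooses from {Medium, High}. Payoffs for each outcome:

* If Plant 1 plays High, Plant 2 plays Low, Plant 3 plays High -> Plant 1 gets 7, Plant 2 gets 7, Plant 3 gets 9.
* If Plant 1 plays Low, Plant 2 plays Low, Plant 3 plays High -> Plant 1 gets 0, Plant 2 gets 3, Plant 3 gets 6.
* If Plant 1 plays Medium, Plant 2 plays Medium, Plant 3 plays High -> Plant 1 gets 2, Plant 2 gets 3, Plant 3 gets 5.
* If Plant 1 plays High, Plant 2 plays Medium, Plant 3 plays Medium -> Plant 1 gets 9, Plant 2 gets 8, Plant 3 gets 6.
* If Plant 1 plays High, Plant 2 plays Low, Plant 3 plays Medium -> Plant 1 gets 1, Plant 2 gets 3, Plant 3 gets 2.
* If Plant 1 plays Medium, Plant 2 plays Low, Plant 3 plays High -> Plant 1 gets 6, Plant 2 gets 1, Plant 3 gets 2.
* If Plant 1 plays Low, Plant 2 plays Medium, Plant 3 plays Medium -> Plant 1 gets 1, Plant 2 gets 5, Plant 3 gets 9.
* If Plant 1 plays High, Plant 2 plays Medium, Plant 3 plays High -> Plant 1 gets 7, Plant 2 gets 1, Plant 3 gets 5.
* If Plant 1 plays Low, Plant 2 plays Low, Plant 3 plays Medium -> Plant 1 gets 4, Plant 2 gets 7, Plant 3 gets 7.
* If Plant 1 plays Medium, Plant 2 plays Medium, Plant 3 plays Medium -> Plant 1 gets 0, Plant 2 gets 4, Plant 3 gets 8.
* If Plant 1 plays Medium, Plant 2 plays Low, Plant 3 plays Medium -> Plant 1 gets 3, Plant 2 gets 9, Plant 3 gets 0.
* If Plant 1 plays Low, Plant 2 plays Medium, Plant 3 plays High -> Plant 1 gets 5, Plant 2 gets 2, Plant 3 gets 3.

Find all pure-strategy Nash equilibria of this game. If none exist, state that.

The pure Nash equilibria are (Low, Low, Medium) and (High, Low, High) and (High, Medium, Medium).

Plant 1 against (Low, Medium): payoffs 4, 3, 1 → best response Low.
Plant 1 against (Low, High): payoffs 0, 6, 7 → best response High.
Plant 1 against (Medium, Medium): payoffs 1, 0, 9 → best response High.
Plant 1 against (Medium, High): payoffs 5, 2, 7 → best response High.
Plant 2 against (Low, Medium): payoffs 7, 5 → best response Low.
Plant 2 against (Low, High): payoffs 3, 2 → best response Low.
Plant 2 against (Medium, Medium): payoffs 9, 4 → best response Low.
Plant 2 against (Medium, High): payoffs 1, 3 → best response Medium.
Plant 2 against (High, Medium): payoffs 3, 8 → best response Medium.
Plant 2 against (High, High): payoffs 7, 1 → best response Low.
Plant 3 against (Low, Low): payoffs 7, 6 → best response Medium.
Plant 3 against (Low, Medium): payoffs 9, 3 → best response Medium.
Plant 3 against (Medium, Low): payoffs 0, 2 → best response High.
Plant 3 against (Medium, Medium): payoffs 8, 5 → best response Medium.
Plant 3 against (High, Low): payoffs 2, 9 → best response High.
Plant 3 against (High, Medium): payoffs 6, 5 → best response Medium.
Mutual best responses: (Low, Low, Medium); (High, Low, High); (High, Medium, Medium).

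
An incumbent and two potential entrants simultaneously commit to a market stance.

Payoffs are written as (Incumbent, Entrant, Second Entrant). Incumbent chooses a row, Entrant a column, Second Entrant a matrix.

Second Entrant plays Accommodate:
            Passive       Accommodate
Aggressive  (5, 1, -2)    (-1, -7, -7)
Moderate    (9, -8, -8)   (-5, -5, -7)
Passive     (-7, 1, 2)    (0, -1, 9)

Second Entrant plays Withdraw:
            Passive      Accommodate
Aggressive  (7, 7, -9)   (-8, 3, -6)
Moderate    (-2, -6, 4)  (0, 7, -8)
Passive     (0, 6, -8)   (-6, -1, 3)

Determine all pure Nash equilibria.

There is no pure-strategy Nash equilibrium.

(Aggressive, Passive, Accommodate): Incumbent can switch to Moderate (5 → 9). Not NE.
(Aggressive, Passive, Withdraw): Second Entrant can switch to Accommodate (-9 → -2). Not NE.
(Aggressive, Accommodate, Accommodate): Incumbent can switch to Passive (-1 → 0). Not NE.
(Aggressive, Accommodate, Withdraw): Incumbent can switch to Moderate (-8 → 0). Not NE.
(Moderate, Passive, Accommodate): Entrant can switch to Accommodate (-8 → -5). Not NE.
(Moderate, Passive, Withdraw): Incumbent can switch to Aggressive (-2 → 7). Not NE.
(Moderate, Accommodate, Accommodate): Incumbent can switch to Aggressive (-5 → -1). Not NE.
(Moderate, Accommodate, Withdraw): Second Entrant can switch to Accommodate (-8 → -7). Not NE.
(The remaining 4 profiles each have a profitable deviation by the same check.)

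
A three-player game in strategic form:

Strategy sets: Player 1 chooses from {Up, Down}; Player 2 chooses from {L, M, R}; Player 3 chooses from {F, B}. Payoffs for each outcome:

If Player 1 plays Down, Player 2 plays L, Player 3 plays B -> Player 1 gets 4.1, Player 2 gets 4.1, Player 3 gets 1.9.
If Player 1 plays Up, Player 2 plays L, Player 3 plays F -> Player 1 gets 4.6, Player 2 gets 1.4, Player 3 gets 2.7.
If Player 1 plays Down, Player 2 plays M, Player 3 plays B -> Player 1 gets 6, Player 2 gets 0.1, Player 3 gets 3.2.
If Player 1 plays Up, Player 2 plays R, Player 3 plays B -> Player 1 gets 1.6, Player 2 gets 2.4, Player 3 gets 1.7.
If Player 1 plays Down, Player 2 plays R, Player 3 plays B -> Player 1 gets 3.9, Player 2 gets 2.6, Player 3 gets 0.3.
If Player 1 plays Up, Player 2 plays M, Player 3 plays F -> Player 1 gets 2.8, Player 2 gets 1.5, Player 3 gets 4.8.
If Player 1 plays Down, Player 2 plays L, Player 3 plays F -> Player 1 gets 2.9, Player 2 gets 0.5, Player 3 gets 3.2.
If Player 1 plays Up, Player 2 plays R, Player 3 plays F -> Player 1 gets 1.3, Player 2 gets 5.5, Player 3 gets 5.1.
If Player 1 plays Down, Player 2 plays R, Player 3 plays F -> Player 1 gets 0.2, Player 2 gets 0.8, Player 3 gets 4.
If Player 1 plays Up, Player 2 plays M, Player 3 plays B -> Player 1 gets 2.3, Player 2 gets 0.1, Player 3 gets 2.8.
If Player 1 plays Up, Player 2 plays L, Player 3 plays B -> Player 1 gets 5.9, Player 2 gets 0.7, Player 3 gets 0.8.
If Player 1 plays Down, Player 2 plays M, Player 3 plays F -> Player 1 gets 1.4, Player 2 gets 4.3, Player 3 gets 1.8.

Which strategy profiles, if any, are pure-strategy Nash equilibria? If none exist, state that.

(Up, L, F): Player 2 can switch to M (1.4 → 1.5). Not NE.
(Up, L, B): Player 2 can switch to R (0.7 → 2.4). Not NE.
(Up, M, F): Player 2 can switch to R (1.5 → 5.5). Not NE.
(Up, M, B): Player 1 can switch to Down (2.3 → 6). Not NE.
(Up, R, F): Player 1 gets 1.3, best alternative 0.2; Player 2 gets 5.5, best alternative 1.5; Player 3 gets 5.1, best alternative 1.7. No profitable deviation — NE.
(Up, R, B): Player 1 can switch to Down (1.6 → 3.9). Not NE.
(Down, L, F): Player 1 can switch to Up (2.9 → 4.6). Not NE.
(The remaining 5 profiles each have a profitable deviation by the same check.)

(Up, R, F)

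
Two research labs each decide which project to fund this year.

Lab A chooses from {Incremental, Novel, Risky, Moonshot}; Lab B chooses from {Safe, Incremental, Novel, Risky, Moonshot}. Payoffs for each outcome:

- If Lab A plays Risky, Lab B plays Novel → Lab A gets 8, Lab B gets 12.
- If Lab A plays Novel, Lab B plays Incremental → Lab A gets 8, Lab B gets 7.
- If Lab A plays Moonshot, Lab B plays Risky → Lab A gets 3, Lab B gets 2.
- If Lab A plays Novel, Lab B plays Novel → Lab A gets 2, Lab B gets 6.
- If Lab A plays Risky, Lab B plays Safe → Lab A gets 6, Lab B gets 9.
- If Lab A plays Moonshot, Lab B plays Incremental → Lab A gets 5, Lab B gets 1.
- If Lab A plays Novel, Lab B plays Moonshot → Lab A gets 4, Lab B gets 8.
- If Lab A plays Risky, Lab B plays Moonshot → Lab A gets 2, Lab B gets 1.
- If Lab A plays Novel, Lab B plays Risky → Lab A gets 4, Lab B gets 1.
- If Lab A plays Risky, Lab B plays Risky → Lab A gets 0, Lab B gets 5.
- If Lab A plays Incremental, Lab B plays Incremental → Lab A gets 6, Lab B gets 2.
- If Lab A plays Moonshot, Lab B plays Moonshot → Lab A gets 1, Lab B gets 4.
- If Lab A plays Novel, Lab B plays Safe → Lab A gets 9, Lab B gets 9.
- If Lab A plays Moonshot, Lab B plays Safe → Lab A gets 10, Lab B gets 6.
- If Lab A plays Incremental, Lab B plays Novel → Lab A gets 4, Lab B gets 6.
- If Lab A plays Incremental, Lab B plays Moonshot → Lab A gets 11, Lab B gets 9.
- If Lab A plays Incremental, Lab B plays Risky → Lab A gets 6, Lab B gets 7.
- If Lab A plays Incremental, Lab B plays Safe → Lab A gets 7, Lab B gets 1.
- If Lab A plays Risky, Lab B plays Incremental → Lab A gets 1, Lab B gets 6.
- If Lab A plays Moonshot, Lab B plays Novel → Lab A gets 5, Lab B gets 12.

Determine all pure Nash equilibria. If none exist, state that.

For each player, find the best response to each opponent profile; mutual best responses are the pure NE.
Lab A against Safe: payoffs 7, 9, 6, 10 → best response Moonshot.
Lab A against Incremental: payoffs 6, 8, 1, 5 → best response Novel.
Lab A against Novel: payoffs 4, 2, 8, 5 → best response Risky.
Lab A against Risky: payoffs 6, 4, 0, 3 → best response Incremental.
Lab A against Moonshot: payoffs 11, 4, 2, 1 → best response Incremental.
Lab B against Incremental: payoffs 1, 2, 6, 7, 9 → best response Moonshot.
Lab B against Novel: payoffs 9, 7, 6, 1, 8 → best response Safe.
Lab B against Risky: payoffs 9, 6, 12, 5, 1 → best response Novel.
Lab B against Moonshot: payoffs 6, 1, 12, 2, 4 → best response Novel.
Mutual best responses: (Incremental, Moonshot); (Risky, Novel).

(Incremental, Moonshot), (Risky, Novel)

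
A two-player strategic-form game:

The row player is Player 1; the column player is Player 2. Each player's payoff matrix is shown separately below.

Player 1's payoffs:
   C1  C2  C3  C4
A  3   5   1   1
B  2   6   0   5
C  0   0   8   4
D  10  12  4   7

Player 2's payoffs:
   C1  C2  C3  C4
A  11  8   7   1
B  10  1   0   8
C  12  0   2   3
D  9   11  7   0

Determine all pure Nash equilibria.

The unique pure-strategy Nash equilibrium is (D, C2).

For each player, find the best response to each opponent profile; mutual best responses are the pure NE.
Player 1 against C1: payoffs 3, 2, 0, 10 → best response D.
Player 1 against C2: payoffs 5, 6, 0, 12 → best response D.
Player 1 against C3: payoffs 1, 0, 8, 4 → best response C.
Player 1 against C4: payoffs 1, 5, 4, 7 → best response D.
Player 2 against A: payoffs 11, 8, 7, 1 → best response C1.
Player 2 against B: payoffs 10, 1, 0, 8 → best response C1.
Player 2 against C: payoffs 12, 0, 2, 3 → best response C1.
Player 2 against D: payoffs 9, 11, 7, 0 → best response C2.
Mutual best responses: (D, C2).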